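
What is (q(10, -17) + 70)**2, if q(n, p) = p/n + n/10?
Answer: 480249/100 ≈ 4802.5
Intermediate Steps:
q(n, p) = n/10 + p/n (q(n, p) = p/n + n*(1/10) = p/n + n/10 = n/10 + p/n)
(q(10, -17) + 70)**2 = (((1/10)*10 - 17/10) + 70)**2 = ((1 - 17*1/10) + 70)**2 = ((1 - 17/10) + 70)**2 = (-7/10 + 70)**2 = (693/10)**2 = 480249/100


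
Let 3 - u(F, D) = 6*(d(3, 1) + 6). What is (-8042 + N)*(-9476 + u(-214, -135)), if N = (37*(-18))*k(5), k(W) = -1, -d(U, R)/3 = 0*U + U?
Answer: 69740080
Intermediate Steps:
d(U, R) = -3*U (d(U, R) = -3*(0*U + U) = -3*(0 + U) = -3*U)
N = 666 (N = (37*(-18))*(-1) = -666*(-1) = 666)
u(F, D) = 21 (u(F, D) = 3 - 6*(-3*3 + 6) = 3 - 6*(-9 + 6) = 3 - 6*(-3) = 3 - 1*(-18) = 3 + 18 = 21)
(-8042 + N)*(-9476 + u(-214, -135)) = (-8042 + 666)*(-9476 + 21) = -7376*(-9455) = 69740080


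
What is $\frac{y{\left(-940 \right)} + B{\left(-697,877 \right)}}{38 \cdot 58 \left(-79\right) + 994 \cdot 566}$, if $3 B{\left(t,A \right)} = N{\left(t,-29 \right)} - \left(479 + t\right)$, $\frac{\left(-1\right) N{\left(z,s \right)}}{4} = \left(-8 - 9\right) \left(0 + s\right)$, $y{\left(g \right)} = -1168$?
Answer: $- \frac{2629}{582732} \approx -0.0045115$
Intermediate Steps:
$N{\left(z,s \right)} = 68 s$ ($N{\left(z,s \right)} = - 4 \left(-8 - 9\right) \left(0 + s\right) = - 4 \left(- 17 s\right) = 68 s$)
$B{\left(t,A \right)} = -817 - \frac{t}{3}$ ($B{\left(t,A \right)} = \frac{68 \left(-29\right) - \left(479 + t\right)}{3} = \frac{-1972 - \left(479 + t\right)}{3} = \frac{-2451 - t}{3} = -817 - \frac{t}{3}$)
$\frac{y{\left(-940 \right)} + B{\left(-697,877 \right)}}{38 \cdot 58 \left(-79\right) + 994 \cdot 566} = \frac{-1168 - \frac{1754}{3}}{38 \cdot 58 \left(-79\right) + 994 \cdot 566} = \frac{-1168 + \left(-817 + \frac{697}{3}\right)}{2204 \left(-79\right) + 562604} = \frac{-1168 - \frac{1754}{3}}{-174116 + 562604} = - \frac{5258}{3 \cdot 388488} = \left(- \frac{5258}{3}\right) \frac{1}{388488} = - \frac{2629}{582732}$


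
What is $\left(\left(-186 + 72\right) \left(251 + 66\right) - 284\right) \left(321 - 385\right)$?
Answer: $2331008$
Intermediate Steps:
$\left(\left(-186 + 72\right) \left(251 + 66\right) - 284\right) \left(321 - 385\right) = \left(\left(-114\right) 317 - 284\right) \left(-64\right) = \left(-36138 - 284\right) \left(-64\right) = \left(-36422\right) \left(-64\right) = 2331008$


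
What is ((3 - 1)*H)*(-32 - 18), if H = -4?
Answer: 400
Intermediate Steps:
((3 - 1)*H)*(-32 - 18) = ((3 - 1)*(-4))*(-32 - 18) = (2*(-4))*(-50) = -8*(-50) = 400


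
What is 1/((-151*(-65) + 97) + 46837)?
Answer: 1/56749 ≈ 1.7621e-5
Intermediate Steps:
1/((-151*(-65) + 97) + 46837) = 1/((9815 + 97) + 46837) = 1/(9912 + 46837) = 1/56749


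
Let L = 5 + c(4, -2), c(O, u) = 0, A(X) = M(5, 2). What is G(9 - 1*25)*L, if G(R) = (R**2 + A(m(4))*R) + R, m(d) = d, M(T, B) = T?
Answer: 800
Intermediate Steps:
A(X) = 5
G(R) = R**2 + 6*R (G(R) = (R**2 + 5*R) + R = R**2 + 6*R)
L = 5 (L = 5 + 0 = 5)
G(9 - 1*25)*L = ((9 - 1*25)*(6 + (9 - 1*25)))*5 = ((9 - 25)*(6 + (9 - 25)))*5 = -16*(6 - 16)*5 = -16*(-10)*5 = 160*5 = 800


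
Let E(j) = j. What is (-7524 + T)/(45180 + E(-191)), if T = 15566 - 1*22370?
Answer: -14328/44989 ≈ -0.31848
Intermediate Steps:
T = -6804 (T = 15566 - 22370 = -6804)
(-7524 + T)/(45180 + E(-191)) = (-7524 - 6804)/(45180 - 191) = -14328/44989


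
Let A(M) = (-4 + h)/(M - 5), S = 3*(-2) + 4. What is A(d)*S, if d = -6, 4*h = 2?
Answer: -7/11 ≈ -0.63636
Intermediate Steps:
h = ½ (h = (¼)*2 = ½ ≈ 0.50000)
S = -2 (S = -6 + 4 = -2)
A(M) = -7/(2*(-5 + M)) (A(M) = (-4 + ½)/(M - 5) = -7/(2*(-5 + M)))
A(d)*S = -7/(-10 + 2*(-6))*(-2) = -7/(-10 - 12)*(-2) = -7/(-22)*(-2) = -7*(-1/22)*(-2) = (7/22)*(-2) = -7/11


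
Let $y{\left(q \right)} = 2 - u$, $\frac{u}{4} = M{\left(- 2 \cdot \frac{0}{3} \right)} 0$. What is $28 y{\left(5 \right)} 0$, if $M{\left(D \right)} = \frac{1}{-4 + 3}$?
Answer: $0$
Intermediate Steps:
$M{\left(D \right)} = -1$ ($M{\left(D \right)} = \frac{1}{-1} = -1$)
$u = 0$ ($u = 4 \left(\left(-1\right) 0\right) = 4 \cdot 0 = 0$)
$y{\left(q \right)} = 2$ ($y{\left(q \right)} = 2 - 0 = 2 + 0 = 2$)
$28 y{\left(5 \right)} 0 = 28 \cdot 2 \cdot 0 = 28 \cdot 0 = 0$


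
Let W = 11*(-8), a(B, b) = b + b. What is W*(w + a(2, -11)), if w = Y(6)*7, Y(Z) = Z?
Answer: -1760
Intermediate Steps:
a(B, b) = 2*b
W = -88
w = 42 (w = 6*7 = 42)
W*(w + a(2, -11)) = -88*(42 + 2*(-11)) = -88*(42 - 22) = -88*20 = -1760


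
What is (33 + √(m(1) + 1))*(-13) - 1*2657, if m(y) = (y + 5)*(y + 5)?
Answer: -3086 - 13*√37 ≈ -3165.1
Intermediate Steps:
m(y) = (5 + y)² (m(y) = (5 + y)*(5 + y) = (5 + y)²)
(33 + √(m(1) + 1))*(-13) - 1*2657 = (33 + √((5 + 1)² + 1))*(-13) - 1*2657 = (33 + √(6² + 1))*(-13) - 2657 = (33 + √(36 + 1))*(-13) - 2657 = (33 + √37)*(-13) - 2657 = (-429 - 13*√37) - 2657 = -3086 - 13*√37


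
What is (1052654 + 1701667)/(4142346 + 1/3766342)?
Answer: 10373714863782/15601491718333 ≈ 0.66492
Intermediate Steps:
(1052654 + 1701667)/(4142346 + 1/3766342) = 2754321/(4142346 + 1/3766342) = 2754321/(15601491718333/3766342) = 2754321*(3766342/15601491718333) = 10373714863782/15601491718333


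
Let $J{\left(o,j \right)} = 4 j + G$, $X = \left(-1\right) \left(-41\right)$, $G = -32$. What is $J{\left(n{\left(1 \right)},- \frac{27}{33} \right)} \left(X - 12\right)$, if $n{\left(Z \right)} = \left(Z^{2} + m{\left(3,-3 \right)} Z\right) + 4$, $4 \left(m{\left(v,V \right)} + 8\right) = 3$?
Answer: $- \frac{11252}{11} \approx -1022.9$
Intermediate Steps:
$m{\left(v,V \right)} = - \frac{29}{4}$ ($m{\left(v,V \right)} = -8 + \frac{1}{4} \cdot 3 = -8 + \frac{3}{4} = - \frac{29}{4}$)
$n{\left(Z \right)} = 4 + Z^{2} - \frac{29 Z}{4}$ ($n{\left(Z \right)} = \left(Z^{2} - \frac{29 Z}{4}\right) + 4 = 4 + Z^{2} - \frac{29 Z}{4}$)
$X = 41$
$J{\left(o,j \right)} = -32 + 4 j$ ($J{\left(o,j \right)} = 4 j - 32 = -32 + 4 j$)
$J{\left(n{\left(1 \right)},- \frac{27}{33} \right)} \left(X - 12\right) = \left(-32 + 4 \left(- \frac{27}{33}\right)\right) \left(41 - 12\right) = \left(-32 + 4 \left(\left(-27\right) \frac{1}{33}\right)\right) 29 = \left(-32 + 4 \left(- \frac{9}{11}\right)\right) 29 = \left(-32 - \frac{36}{11}\right) 29 = \left(- \frac{388}{11}\right) 29 = - \frac{11252}{11}$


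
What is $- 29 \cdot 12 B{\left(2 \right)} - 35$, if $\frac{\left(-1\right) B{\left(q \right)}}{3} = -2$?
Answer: $-2123$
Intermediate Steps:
$B{\left(q \right)} = 6$ ($B{\left(q \right)} = \left(-3\right) \left(-2\right) = 6$)
$- 29 \cdot 12 B{\left(2 \right)} - 35 = - 29 \cdot 12 \cdot 6 - 35 = \left(-29\right) 72 - 35 = -2088 - 35 = -2123$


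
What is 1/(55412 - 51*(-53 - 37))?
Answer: 1/60002 ≈ 1.6666e-5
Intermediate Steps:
1/(55412 - 51*(-53 - 37)) = 1/(55412 - 51*(-90)) = 1/(55412 + 4590) = 1/60002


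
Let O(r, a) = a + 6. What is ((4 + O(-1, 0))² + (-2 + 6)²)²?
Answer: 13456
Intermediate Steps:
O(r, a) = 6 + a
((4 + O(-1, 0))² + (-2 + 6)²)² = ((4 + (6 + 0))² + (-2 + 6)²)² = ((4 + 6)² + 4²)² = (10² + 16)² = (100 + 16)² = 116² = 13456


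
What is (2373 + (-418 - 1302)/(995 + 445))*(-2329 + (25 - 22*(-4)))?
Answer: -47303290/9 ≈ -5.2559e+6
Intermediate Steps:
(2373 + (-418 - 1302)/(995 + 445))*(-2329 + (25 - 22*(-4))) = (2373 - 1720/1440)*(-2329 + (25 + 88)) = (2373 - 1720*1/1440)*(-2329 + 113) = (2373 - 43/36)*(-2216) = (85385/36)*(-2216) = -47303290/9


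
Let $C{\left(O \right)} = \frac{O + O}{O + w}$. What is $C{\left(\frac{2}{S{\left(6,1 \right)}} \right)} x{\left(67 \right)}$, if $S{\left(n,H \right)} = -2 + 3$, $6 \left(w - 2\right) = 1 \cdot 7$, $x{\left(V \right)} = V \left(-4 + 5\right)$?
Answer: $\frac{1608}{31} \approx 51.871$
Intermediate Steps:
$x{\left(V \right)} = V$ ($x{\left(V \right)} = V 1 = V$)
$w = \frac{19}{6}$ ($w = 2 + \frac{1 \cdot 7}{6} = 2 + \frac{1}{6} \cdot 7 = 2 + \frac{7}{6} = \frac{19}{6} \approx 3.1667$)
$S{\left(n,H \right)} = 1$
$C{\left(O \right)} = \frac{2 O}{\frac{19}{6} + O}$ ($C{\left(O \right)} = \frac{O + O}{O + \frac{19}{6}} = \frac{2 O}{\frac{19}{6} + O}$)
$C{\left(\frac{2}{S{\left(6,1 \right)}} \right)} x{\left(67 \right)} = \frac{12 \cdot \frac{2}{1}}{19 + 6 \cdot \frac{2}{1}} \cdot 67 = \frac{12 \cdot 2 \cdot 1}{19 + 6 \cdot 2 \cdot 1} \cdot 67 = 12 \cdot 2 \frac{1}{19 + 6 \cdot 2} \cdot 67 = 12 \cdot 2 \frac{1}{19 + 12} \cdot 67 = 12 \cdot 2 \cdot \frac{1}{31} \cdot 67 = \frac{24}{31} \cdot 67 = \frac{1608}{31}$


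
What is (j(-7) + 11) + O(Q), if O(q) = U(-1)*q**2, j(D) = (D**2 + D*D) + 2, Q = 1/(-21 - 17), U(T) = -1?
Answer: 160283/1444 ≈ 111.00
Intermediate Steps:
Q = -1/38 (Q = 1/(-38) = -1/38 ≈ -0.026316)
j(D) = 2 + 2*D**2 (j(D) = (D**2 + D**2) + 2 = 2*D**2 + 2 = 2 + 2*D**2)
O(q) = -q**2
(j(-7) + 11) + O(Q) = ((2 + 2*(-7)**2) + 11) - (-1/38)**2 = ((2 + 2*49) + 11) - 1*1/1444 = ((2 + 98) + 11) - 1/1444 = (100 + 11) - 1/1444 = 111 - 1/1444 = 160283/1444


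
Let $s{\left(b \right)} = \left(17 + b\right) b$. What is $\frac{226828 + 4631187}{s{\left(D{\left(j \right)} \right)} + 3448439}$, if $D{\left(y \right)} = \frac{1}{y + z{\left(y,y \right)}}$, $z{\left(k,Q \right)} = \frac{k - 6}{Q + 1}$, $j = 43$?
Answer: $\frac{18076872993615}{12831784349827} \approx 1.4088$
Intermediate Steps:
$z{\left(k,Q \right)} = \frac{-6 + k}{1 + Q}$
$D{\left(y \right)} = \frac{1}{y + \frac{-6 + y}{1 + y}}$
$s{\left(b \right)} = b \left(17 + b\right)$
$\frac{226828 + 4631187}{s{\left(D{\left(j \right)} \right)} + 3448439} = \frac{226828 + 4631187}{\frac{1 + 43}{-6 + 43 + 43 \left(1 + 43\right)} \left(17 + \frac{1 + 43}{-6 + 43 + 43 \left(1 + 43\right)}\right) + 3448439} = \frac{4858015}{\frac{1}{-6 + 43 + 43 \cdot 44} \cdot 44 \left(17 + \frac{1}{-6 + 43 + 43 \cdot 44} \cdot 44\right) + 3448439} = \frac{4858015}{\frac{1}{-6 + 43 + 1892} \cdot 44 \left(17 + \frac{1}{-6 + 43 + 1892} \cdot 44\right) + 3448439} = \frac{4858015}{\frac{1}{1929} \cdot 44 \left(17 + \frac{1}{1929} \cdot 44\right) + 3448439} = \frac{4858015}{\frac{44 \left(17 + \frac{44}{1929}\right)}{1929} + 3448439} = \frac{4858015}{\frac{44}{1929} \cdot \frac{32837}{1929} + 3448439} = \frac{4858015}{\frac{1444828}{3721041} + 3448439} = \frac{4858015}{\frac{12831784349827}{3721041}} = 4858015 \cdot \frac{3721041}{12831784349827} = \frac{18076872993615}{12831784349827}$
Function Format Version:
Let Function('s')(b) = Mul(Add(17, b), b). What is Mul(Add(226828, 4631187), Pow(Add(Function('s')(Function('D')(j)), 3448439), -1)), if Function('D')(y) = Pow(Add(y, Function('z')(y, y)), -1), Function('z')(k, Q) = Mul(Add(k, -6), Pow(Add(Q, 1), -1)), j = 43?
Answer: Rational(18076872993615, 12831784349827) ≈ 1.4088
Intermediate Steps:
Function('z')(k, Q) = Mul(Pow(Add(1, Q), -1), Add(-6, k)) (Function('z')(k, Q) = Mul(Add(-6, k), Pow(Add(1, Q), -1)) = Mul(Pow(Add(1, Q), -1), Add(-6, k)))
Function('D')(y) = Pow(Add(y, Mul(Pow(Add(1, y), -1), Add(-6, y))), -1)
Function('s')(b) = Mul(b, Add(17, b))
Mul(Add(226828, 4631187), Pow(Add(Function('s')(Function('D')(j)), 3448439), -1)) = Mul(Add(226828, 4631187), Pow(Add(Mul(Mul(Pow(Add(-6, 43, Mul(43, Add(1, 43))), -1), Add(1, 43)), Add(17, Mul(Pow(Add(-6, 43, Mul(43, Add(1, 43))), -1), Add(1, 43)))), 3448439), -1)) = Mul(4858015, Pow(Add(Mul(Mul(Pow(Add(-6, 43, Mul(43, 44)), -1), 44), Add(17, Mul(Pow(Add(-6, 43, Mul(43, 44)), -1), 44))), 3448439), -1)) = Mul(4858015, Pow(Add(Mul(Mul(Pow(Add(-6, 43, 1892), -1), 44), Add(17, Mul(Pow(Add(-6, 43, 1892), -1), 44))), 3448439), -1)) = Mul(4858015, Pow(Add(Mul(Mul(Pow(1929, -1), 44), Add(17, Mul(Pow(1929, -1), 44))), 3448439), -1)) = Mul(4858015, Pow(Add(Mul(Mul(Rational(1, 1929), 44), Add(17, Mul(Rational(1, 1929), 44))), 3448439), -1)) = Mul(4858015, Pow(Add(Mul(Rational(44, 1929), Add(17, Rational(44, 1929))), 3448439), -1)) = Mul(4858015, Pow(Add(Mul(Rational(44, 1929), Rational(32837, 1929)), 3448439), -1)) = Mul(4858015, Pow(Add(Rational(1444828, 3721041), 3448439), -1)) = Mul(4858015, Pow(Rational(12831784349827, 3721041), -1)) = Mul(4858015, Rational(3721041, 12831784349827)) = Rational(18076872993615, 12831784349827)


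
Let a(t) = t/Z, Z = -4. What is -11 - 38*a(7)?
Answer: 111/2 ≈ 55.500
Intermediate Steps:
a(t) = -t/4 (a(t) = t/(-4) = t*(-1/4) = -t/4)
-11 - 38*a(7) = -11 - (-19)*7/2 = -11 - 38*(-7/4) = -11 + 133/2 = 111/2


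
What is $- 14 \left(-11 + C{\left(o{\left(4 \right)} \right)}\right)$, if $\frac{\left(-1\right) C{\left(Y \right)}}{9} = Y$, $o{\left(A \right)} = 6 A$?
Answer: $3178$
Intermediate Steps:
$C{\left(Y \right)} = - 9 Y$
$- 14 \left(-11 + C{\left(o{\left(4 \right)} \right)}\right) = - 14 \left(-11 - 9 \cdot 6 \cdot 4\right) = - 14 \left(-11 - 216\right) = \left(-14\right) \left(-227\right) = 3178$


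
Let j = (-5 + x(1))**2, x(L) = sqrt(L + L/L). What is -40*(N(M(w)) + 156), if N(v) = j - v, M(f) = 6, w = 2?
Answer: -7080 + 400*sqrt(2) ≈ -6514.3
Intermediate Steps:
x(L) = sqrt(1 + L) (x(L) = sqrt(L + 1) = sqrt(1 + L))
j = (-5 + sqrt(2))**2 (j = (-5 + sqrt(1 + 1))**2 = (-5 + sqrt(2))**2 ≈ 12.858)
N(v) = (5 - sqrt(2))**2 - v
-40*(N(M(w)) + 156) = -40*(((5 - sqrt(2))**2 - 1*6) + 156) = -40*(((5 - sqrt(2))**2 - 6) + 156) = -40*((-6 + (5 - sqrt(2))**2) + 156) = -40*(150 + (5 - sqrt(2))**2) = -6000 - 40*(5 - sqrt(2))**2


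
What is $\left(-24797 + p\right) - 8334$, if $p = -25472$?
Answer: $-58603$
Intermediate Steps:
$\left(-24797 + p\right) - 8334 = \left(-24797 - 25472\right) - 8334 = -50269 - 8334 = -58603$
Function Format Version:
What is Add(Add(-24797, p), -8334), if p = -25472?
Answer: -58603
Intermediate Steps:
Add(Add(-24797, p), -8334) = Add(Add(-24797, -25472), -8334) = Add(-50269, -8334) = -58603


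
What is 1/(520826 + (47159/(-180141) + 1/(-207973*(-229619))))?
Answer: 661734831040959/344648531876589964250 ≈ 1.9200e-6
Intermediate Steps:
1/(520826 + (47159/(-180141) + 1/(-207973*(-229619)))) = 1/(520826 + (47159*(-1/180141) - 1/207973*(-1/229619))) = 1/(520826 + (-47159/180141 + 1/47754552287)) = 1/(520826 - 173235148547884/661734831040959) = 1/(344648531876589964250/661734831040959) = 661734831040959/344648531876589964250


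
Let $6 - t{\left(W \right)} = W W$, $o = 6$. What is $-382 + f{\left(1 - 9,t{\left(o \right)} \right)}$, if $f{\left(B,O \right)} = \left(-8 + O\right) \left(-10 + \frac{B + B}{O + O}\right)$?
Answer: $- \frac{182}{15} \approx -12.133$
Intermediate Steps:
$t{\left(W \right)} = 6 - W^{2}$ ($t{\left(W \right)} = 6 - W W = 6 - W^{2}$)
$f{\left(B,O \right)} = \left(-10 + \frac{B}{O}\right) \left(-8 + O\right)$ ($f{\left(B,O \right)} = \left(-8 + O\right) \left(-10 + \frac{2 B}{2 O}\right) = \left(-8 + O\right) \left(-10 + 2 B \frac{1}{2 O}\right) = \left(-8 + O\right) \left(-10 + \frac{B}{O}\right) = \left(-10 + \frac{B}{O}\right) \left(-8 + O\right)$)
$-382 + f{\left(1 - 9,t{\left(o \right)} \right)} = -382 + \left(80 + \left(1 - 9\right) - 10 \left(6 - 6^{2}\right) - \frac{8 \left(1 - 9\right)}{6 - 6^{2}}\right) = -382 - \left(-72 - \frac{64}{6 - 36} + 10 \left(6 - 36\right)\right) = -382 - \left(-372 + \frac{32}{15}\right) = -382 + \left(80 - 8 + 300 - \left(-64\right) \left(- \frac{1}{30}\right)\right) = -382 + \left(80 - 8 + 300 - \frac{32}{15}\right) = -382 + \frac{5548}{15} = - \frac{182}{15}$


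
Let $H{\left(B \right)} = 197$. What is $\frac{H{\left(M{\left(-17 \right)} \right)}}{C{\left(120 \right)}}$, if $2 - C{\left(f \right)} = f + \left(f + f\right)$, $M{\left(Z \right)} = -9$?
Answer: $- \frac{197}{358} \approx -0.55028$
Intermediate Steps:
$C{\left(f \right)} = 2 - 3 f$ ($C{\left(f \right)} = 2 - \left(f + \left(f + f\right)\right) = 2 - \left(f + 2 f\right) = 2 - 3 f$)
$\frac{H{\left(M{\left(-17 \right)} \right)}}{C{\left(120 \right)}} = \frac{197}{2 - 360} = \frac{197}{-358} = 197 \left(- \frac{1}{358}\right) = - \frac{197}{358}$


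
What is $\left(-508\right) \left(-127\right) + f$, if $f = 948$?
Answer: $65464$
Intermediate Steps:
$\left(-508\right) \left(-127\right) + f = \left(-508\right) \left(-127\right) + 948 = 64516 + 948 = 65464$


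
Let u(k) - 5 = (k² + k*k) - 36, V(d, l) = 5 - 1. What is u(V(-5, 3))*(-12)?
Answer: -12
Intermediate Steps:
V(d, l) = 4
u(k) = -31 + 2*k² (u(k) = 5 + ((k² + k*k) - 36) = 5 + ((k² + k²) - 36) = 5 + (2*k² - 36) = 5 + (-36 + 2*k²) = -31 + 2*k²)
u(V(-5, 3))*(-12) = (-31 + 2*4²)*(-12) = (-31 + 2*16)*(-12) = (-31 + 32)*(-12) = 1*(-12) = -12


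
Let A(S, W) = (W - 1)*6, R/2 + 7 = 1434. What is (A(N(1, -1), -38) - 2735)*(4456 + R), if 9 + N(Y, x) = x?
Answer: -21703390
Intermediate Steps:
R = 2854 (R = -14 + 2*1434 = -14 + 2868 = 2854)
N(Y, x) = -9 + x
A(S, W) = -6 + 6*W (A(S, W) = (-1 + W)*6 = -6 + 6*W)
(A(N(1, -1), -38) - 2735)*(4456 + R) = ((-6 + 6*(-38)) - 2735)*(4456 + 2854) = ((-6 - 228) - 2735)*7310 = (-234 - 2735)*7310 = -2969*7310 = -21703390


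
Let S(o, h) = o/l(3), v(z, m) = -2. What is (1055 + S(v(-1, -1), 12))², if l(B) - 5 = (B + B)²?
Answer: 1870822009/1681 ≈ 1.1129e+6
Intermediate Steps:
l(B) = 5 + 4*B² (l(B) = 5 + (B + B)² = 5 + (2*B)² = 5 + 4*B²)
S(o, h) = o/41 (S(o, h) = o/(5 + 4*3²) = o/(5 + 4*9) = o/(5 + 36) = o/41)
(1055 + S(v(-1, -1), 12))² = (1055 + (1/41)*(-2))² = (1055 - 2/41)² = (43253/41)² = 1870822009/1681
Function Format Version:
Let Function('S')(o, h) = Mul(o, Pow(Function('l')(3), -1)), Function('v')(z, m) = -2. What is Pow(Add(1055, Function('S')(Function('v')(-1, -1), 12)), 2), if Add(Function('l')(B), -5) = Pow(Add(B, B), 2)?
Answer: Rational(1870822009, 1681) ≈ 1.1129e+6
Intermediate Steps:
Function('l')(B) = Add(5, Mul(4, Pow(B, 2))) (Function('l')(B) = Add(5, Pow(Add(B, B), 2)) = Add(5, Pow(Mul(2, B), 2)) = Add(5, Mul(4, Pow(B, 2))))
Function('S')(o, h) = Mul(Rational(1, 41), o) (Function('S')(o, h) = Mul(o, Pow(Add(5, Mul(4, Pow(3, 2))), -1)) = Mul(o, Pow(Add(5, Mul(4, 9)), -1)) = Mul(o, Pow(Add(5, 36), -1)) = Mul(o, Pow(41, -1)) = Mul(o, Rational(1, 41)) = Mul(Rational(1, 41), o))
Pow(Add(1055, Function('S')(Function('v')(-1, -1), 12)), 2) = Pow(Add(1055, Mul(Rational(1, 41), -2)), 2) = Pow(Add(1055, Rational(-2, 41)), 2) = Pow(Rational(43253, 41), 2) = Rational(1870822009, 1681)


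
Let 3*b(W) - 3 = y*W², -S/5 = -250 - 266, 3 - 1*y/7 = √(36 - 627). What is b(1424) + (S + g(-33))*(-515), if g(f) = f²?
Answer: 12304898 - 14194432*I*√591/3 ≈ 1.2305e+7 - 1.1502e+8*I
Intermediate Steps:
y = 21 - 7*I*√591 (y = 21 - 7*√(36 - 627) = 21 - 7*I*√591 ≈ 21.0 - 170.17*I)
S = 2580 (S = -5*(-250 - 266) = -5*(-516) = 2580)
b(W) = 1 + W²*(21 - 7*I*√591)/3 (b(W) = 1 + ((21 - 7*I*√591)*W²)/3 = 1 + (W²*(21 - 7*I*√591))/3 = 1 + W²*(21 - 7*I*√591)/3)
b(1424) + (S + g(-33))*(-515) = (1 + (7/3)*1424²*(3 - I*√591)) + (2580 + (-33)²)*(-515) = (1 + (7/3)*2027776*(3 - I*√591)) + (2580 + 1089)*(-515) = (1 + (14194432 - 14194432*I*√591/3)) + 3669*(-515) = (14194433 - 14194432*I*√591/3) - 1889535 = 12304898 - 14194432*I*√591/3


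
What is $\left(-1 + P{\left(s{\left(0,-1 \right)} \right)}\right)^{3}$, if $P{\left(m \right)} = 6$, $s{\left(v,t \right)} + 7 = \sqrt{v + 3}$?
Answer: $125$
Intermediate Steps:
$s{\left(v,t \right)} = -7 + \sqrt{3 + v}$ ($s{\left(v,t \right)} = -7 + \sqrt{v + 3} = -7 + \sqrt{3 + v}$)
$\left(-1 + P{\left(s{\left(0,-1 \right)} \right)}\right)^{3} = \left(-1 + 6\right)^{3} = 5^{3} = 125$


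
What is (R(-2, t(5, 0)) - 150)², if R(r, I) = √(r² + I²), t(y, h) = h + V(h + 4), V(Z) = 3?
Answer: (150 - √13)² ≈ 21431.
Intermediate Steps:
t(y, h) = 3 + h (t(y, h) = h + 3 = 3 + h)
R(r, I) = √(I² + r²)
(R(-2, t(5, 0)) - 150)² = (√((3 + 0)² + (-2)²) - 150)² = (√(3² + 4) - 150)² = (√(9 + 4) - 150)² = (√13 - 150)² = (-150 + √13)²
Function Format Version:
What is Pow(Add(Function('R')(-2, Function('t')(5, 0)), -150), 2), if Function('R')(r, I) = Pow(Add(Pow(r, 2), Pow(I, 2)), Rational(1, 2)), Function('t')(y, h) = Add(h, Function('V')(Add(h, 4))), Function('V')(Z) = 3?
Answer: Pow(Add(150, Mul(-1, Pow(13, Rational(1, 2)))), 2) ≈ 21431.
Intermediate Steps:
Function('t')(y, h) = Add(3, h) (Function('t')(y, h) = Add(h, 3) = Add(3, h))
Function('R')(r, I) = Pow(Add(Pow(I, 2), Pow(r, 2)), Rational(1, 2))
Pow(Add(Function('R')(-2, Function('t')(5, 0)), -150), 2) = Pow(Add(Pow(Add(Pow(Add(3, 0), 2), Pow(-2, 2)), Rational(1, 2)), -150), 2) = Pow(Add(Pow(Add(Pow(3, 2), 4), Rational(1, 2)), -150), 2) = Pow(Add(Pow(Add(9, 4), Rational(1, 2)), -150), 2) = Pow(Add(Pow(13, Rational(1, 2)), -150), 2) = Pow(Add(-150, Pow(13, Rational(1, 2))), 2)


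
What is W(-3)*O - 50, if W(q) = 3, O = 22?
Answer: 16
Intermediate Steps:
W(-3)*O - 50 = 3*22 - 50 = 66 - 50 = 16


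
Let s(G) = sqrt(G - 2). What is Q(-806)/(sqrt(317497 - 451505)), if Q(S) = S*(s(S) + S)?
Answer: 403*I*sqrt(33502)*(-403 + I*sqrt(202))/16751 ≈ -62.586 - 1774.6*I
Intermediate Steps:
s(G) = sqrt(-2 + G)
Q(S) = S*(S + sqrt(-2 + S)) (Q(S) = S*(sqrt(-2 + S) + S) = S*(S + sqrt(-2 + S)))
Q(-806)/(sqrt(317497 - 451505)) = (-806*(-806 + sqrt(-2 - 806)))/(sqrt(317497 - 451505)) = (-806*(-806 + sqrt(-808)))/(sqrt(-134008)) = (-806*(-806 + 2*I*sqrt(202)))/((2*I*sqrt(33502))) = (649636 - 1612*I*sqrt(202))*(-I*sqrt(33502)/67004) = -I*sqrt(33502)*(649636 - 1612*I*sqrt(202))/67004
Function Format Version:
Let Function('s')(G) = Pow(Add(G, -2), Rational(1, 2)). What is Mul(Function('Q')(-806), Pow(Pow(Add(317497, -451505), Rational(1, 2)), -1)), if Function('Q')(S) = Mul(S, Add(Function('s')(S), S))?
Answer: Mul(Rational(403, 16751), I, Pow(33502, Rational(1, 2)), Add(-403, Mul(I, Pow(202, Rational(1, 2))))) ≈ Add(-62.586, Mul(-1774.6, I))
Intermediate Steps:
Function('s')(G) = Pow(Add(-2, G), Rational(1, 2))
Function('Q')(S) = Mul(S, Add(S, Pow(Add(-2, S), Rational(1, 2)))) (Function('Q')(S) = Mul(S, Add(Pow(Add(-2, S), Rational(1, 2)), S)) = Mul(S, Add(S, Pow(Add(-2, S), Rational(1, 2)))))
Mul(Function('Q')(-806), Pow(Pow(Add(317497, -451505), Rational(1, 2)), -1)) = Mul(Mul(-806, Add(-806, Pow(Add(-2, -806), Rational(1, 2)))), Pow(Pow(Add(317497, -451505), Rational(1, 2)), -1)) = Mul(Mul(-806, Add(-806, Pow(-808, Rational(1, 2)))), Pow(Pow(-134008, Rational(1, 2)), -1)) = Mul(Mul(-806, Add(-806, Mul(2, I, Pow(202, Rational(1, 2))))), Pow(Mul(2, I, Pow(33502, Rational(1, 2))), -1)) = Mul(Add(649636, Mul(-1612, I, Pow(202, Rational(1, 2)))), Mul(Rational(-1, 67004), I, Pow(33502, Rational(1, 2)))) = Mul(Rational(-1, 67004), I, Pow(33502, Rational(1, 2)), Add(649636, Mul(-1612, I, Pow(202, Rational(1, 2)))))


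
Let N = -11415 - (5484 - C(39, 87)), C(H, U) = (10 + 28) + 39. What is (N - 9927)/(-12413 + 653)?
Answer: 26749/11760 ≈ 2.2746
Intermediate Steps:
C(H, U) = 77 (C(H, U) = 38 + 39 = 77)
N = -16822 (N = -11415 - (5484 - 1*77) = -11415 - (5484 - 77) = -11415 - 1*5407 = -11415 - 5407 = -16822)
(N - 9927)/(-12413 + 653) = (-16822 - 9927)/(-12413 + 653) = -26749/(-11760) = -26749*(-1/11760) = 26749/11760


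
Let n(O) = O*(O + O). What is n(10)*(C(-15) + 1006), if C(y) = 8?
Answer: 202800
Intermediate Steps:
n(O) = 2*O**2 (n(O) = O*(2*O) = 2*O**2)
n(10)*(C(-15) + 1006) = (2*10**2)*(8 + 1006) = (2*100)*1014 = 200*1014 = 202800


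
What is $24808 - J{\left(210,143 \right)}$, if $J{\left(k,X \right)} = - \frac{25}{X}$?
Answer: $\frac{3547569}{143} \approx 24808.0$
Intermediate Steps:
$24808 - J{\left(210,143 \right)} = 24808 - - \frac{25}{143} = 24808 + \frac{25}{143} = \frac{3547569}{143}$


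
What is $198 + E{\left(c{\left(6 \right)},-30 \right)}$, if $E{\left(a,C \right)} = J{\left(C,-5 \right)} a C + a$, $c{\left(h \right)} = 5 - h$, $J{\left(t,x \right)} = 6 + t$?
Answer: $-523$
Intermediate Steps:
$E{\left(a,C \right)} = a + C a \left(6 + C\right)$ ($E{\left(a,C \right)} = \left(6 + C\right) a C + a = a \left(6 + C\right) C + a = C a \left(6 + C\right) + a = a + C a \left(6 + C\right)$)
$198 + E{\left(c{\left(6 \right)},-30 \right)} = 198 + \left(5 - 6\right) \left(1 - 30 \left(6 - 30\right)\right) = 198 + \left(5 - 6\right) \left(1 - -720\right) = 198 - \left(1 + 720\right) = 198 - 721 = -523$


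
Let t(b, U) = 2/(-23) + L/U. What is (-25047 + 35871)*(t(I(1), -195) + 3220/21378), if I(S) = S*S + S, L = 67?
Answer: -2305616632/760955 ≈ -3029.9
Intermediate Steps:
I(S) = S + S² (I(S) = S² + S = S + S²)
t(b, U) = -2/23 + 67/U (t(b, U) = 2/(-23) + 67/U = 2*(-1/23) + 67/U = -2/23 + 67/U)
(-25047 + 35871)*(t(I(1), -195) + 3220/21378) = (-25047 + 35871)*((-2/23 + 67/(-195)) + 3220/21378) = 10824*((-2/23 + 67*(-1/195)) + 3220*(1/21378)) = 10824*((-2/23 - 67/195) + 230/1527) = 10824*(-1931/4485 + 230/1527) = 10824*(-639029/2282865) = -2305616632/760955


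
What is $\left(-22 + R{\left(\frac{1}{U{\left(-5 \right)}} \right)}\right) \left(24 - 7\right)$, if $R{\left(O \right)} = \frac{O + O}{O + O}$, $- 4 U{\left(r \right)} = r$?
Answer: $-357$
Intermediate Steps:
$U{\left(r \right)} = - \frac{r}{4}$
$R{\left(O \right)} = 1$ ($R{\left(O \right)} = \frac{2 O}{2 O} = 2 O \frac{1}{2 O} = 1$)
$\left(-22 + R{\left(\frac{1}{U{\left(-5 \right)}} \right)}\right) \left(24 - 7\right) = \left(-22 + 1\right) \left(24 - 7\right) = - 21 \left(24 - 7\right) = \left(-21\right) 17 = -357$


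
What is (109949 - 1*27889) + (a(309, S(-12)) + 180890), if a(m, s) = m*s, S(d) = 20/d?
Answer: 262435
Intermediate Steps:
(109949 - 1*27889) + (a(309, S(-12)) + 180890) = (109949 - 1*27889) + (309*(20/(-12)) + 180890) = (109949 - 27889) + (309*(20*(-1/12)) + 180890) = 82060 + (309*(-5/3) + 180890) = 82060 + (-515 + 180890) = 82060 + 180375 = 262435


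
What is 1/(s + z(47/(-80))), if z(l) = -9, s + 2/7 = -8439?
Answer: -7/59138 ≈ -0.00011837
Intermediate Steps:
s = -59075/7 (s = -2/7 - 8439 = -59075/7 ≈ -8439.3)
1/(s + z(47/(-80))) = 1/(-59075/7 - 9) = 1/(-59138/7) = -7/59138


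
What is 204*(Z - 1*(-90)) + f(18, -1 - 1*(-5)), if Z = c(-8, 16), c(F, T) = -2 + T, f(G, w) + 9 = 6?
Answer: 21213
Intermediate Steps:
f(G, w) = -3 (f(G, w) = -9 + 6 = -3)
Z = 14 (Z = -2 + 16 = 14)
204*(Z - 1*(-90)) + f(18, -1 - 1*(-5)) = 204*(14 - 1*(-90)) - 3 = 204*(14 + 90) - 3 = 204*104 - 3 = 21216 - 3 = 21213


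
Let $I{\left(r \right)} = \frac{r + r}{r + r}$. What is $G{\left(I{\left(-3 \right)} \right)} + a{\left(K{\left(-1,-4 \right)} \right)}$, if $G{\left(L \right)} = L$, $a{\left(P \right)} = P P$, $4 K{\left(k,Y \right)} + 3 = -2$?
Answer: $\frac{41}{16} \approx 2.5625$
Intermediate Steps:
$K{\left(k,Y \right)} = - \frac{5}{4}$ ($K{\left(k,Y \right)} = - \frac{3}{4} + \frac{1}{4} \left(-2\right) = - \frac{3}{4} - \frac{1}{2} = - \frac{5}{4}$)
$a{\left(P \right)} = P^{2}$
$I{\left(r \right)} = 1$ ($I{\left(r \right)} = \frac{2 r}{2 r} = 2 r \frac{1}{2 r} = 1$)
$G{\left(I{\left(-3 \right)} \right)} + a{\left(K{\left(-1,-4 \right)} \right)} = 1 + \left(- \frac{5}{4}\right)^{2} = 1 + \frac{25}{16} = \frac{41}{16}$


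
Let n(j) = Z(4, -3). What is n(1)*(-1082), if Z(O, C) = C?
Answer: 3246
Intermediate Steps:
n(j) = -3
n(1)*(-1082) = -3*(-1082) = 3246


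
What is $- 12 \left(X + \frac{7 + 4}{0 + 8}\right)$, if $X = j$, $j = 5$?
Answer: $- \frac{153}{2} \approx -76.5$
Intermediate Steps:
$X = 5$
$- 12 \left(X + \frac{7 + 4}{0 + 8}\right) = - 12 \left(5 + \frac{7 + 4}{0 + 8}\right) = - 12 \left(5 + \frac{11}{8}\right) = \left(-12\right) \frac{51}{8} = - \frac{153}{2}$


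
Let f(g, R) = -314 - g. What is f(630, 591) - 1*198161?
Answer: -199105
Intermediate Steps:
f(630, 591) - 1*198161 = (-314 - 1*630) - 1*198161 = (-314 - 630) - 198161 = -944 - 198161 = -199105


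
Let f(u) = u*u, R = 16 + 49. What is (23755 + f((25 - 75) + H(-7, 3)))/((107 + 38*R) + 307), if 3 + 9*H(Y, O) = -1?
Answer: 2130271/233604 ≈ 9.1192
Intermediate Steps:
H(Y, O) = -4/9 (H(Y, O) = -1/3 + (1/9)*(-1) = -1/3 - 1/9 = -4/9)
R = 65
f(u) = u**2
(23755 + f((25 - 75) + H(-7, 3)))/((107 + 38*R) + 307) = (23755 + ((25 - 75) - 4/9)**2)/((107 + 38*65) + 307) = (23755 + (-50 - 4/9)**2)/((107 + 2470) + 307) = (23755 + (-454/9)**2)/(2577 + 307) = (23755 + 206116/81)/2884 = (2130271/81)*(1/2884) = 2130271/233604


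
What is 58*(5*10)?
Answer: 2900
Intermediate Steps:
58*(5*10) = 58*50 = 2900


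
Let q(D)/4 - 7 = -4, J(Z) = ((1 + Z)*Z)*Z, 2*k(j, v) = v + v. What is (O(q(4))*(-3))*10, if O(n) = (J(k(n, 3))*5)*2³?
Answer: -43200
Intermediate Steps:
k(j, v) = v (k(j, v) = (v + v)/2 = (2*v)/2 = v)
J(Z) = Z²*(1 + Z) (J(Z) = (Z*(1 + Z))*Z = Z²*(1 + Z))
q(D) = 12 (q(D) = 28 + 4*(-4) = 28 - 16 = 12)
O(n) = 1440 (O(n) = ((3²*(1 + 3))*5)*2³ = ((9*4)*5)*8 = (36*5)*8 = 180*8 = 1440)
(O(q(4))*(-3))*10 = (1440*(-3))*10 = -4320*10 = -43200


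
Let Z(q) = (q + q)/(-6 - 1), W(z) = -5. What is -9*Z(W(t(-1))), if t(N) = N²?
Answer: -90/7 ≈ -12.857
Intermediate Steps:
Z(q) = -2*q/7 (Z(q) = (2*q)/(-7) = (2*q)*(-⅐) = -2*q/7)
-9*Z(W(t(-1))) = -(-18)*(-5)/7 = -9*10/7 = -90/7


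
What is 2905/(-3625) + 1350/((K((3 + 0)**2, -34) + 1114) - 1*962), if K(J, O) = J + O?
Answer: 904963/92075 ≈ 9.8285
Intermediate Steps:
2905/(-3625) + 1350/((K((3 + 0)**2, -34) + 1114) - 1*962) = 2905/(-3625) + 1350/((((3 + 0)**2 - 34) + 1114) - 1*962) = 2905*(-1/3625) + 1350/(((3**2 - 34) + 1114) - 962) = -581/725 + 1350/(((9 - 34) + 1114) - 962) = -581/725 + 1350/((-25 + 1114) - 962) = -581/725 + 1350/(1089 - 962) = -581/725 + 1350/127 = 904963/92075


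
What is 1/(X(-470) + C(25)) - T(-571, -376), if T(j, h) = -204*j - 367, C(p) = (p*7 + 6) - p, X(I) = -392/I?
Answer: -4279607917/36856 ≈ -1.1612e+5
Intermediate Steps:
C(p) = 6 + 6*p (C(p) = (7*p + 6) - p = (6 + 7*p) - p = 6 + 6*p)
T(j, h) = -367 - 204*j
1/(X(-470) + C(25)) - T(-571, -376) = 1/(-392/(-470) + (6 + 6*25)) - (-367 - 204*(-571)) = 1/(-392*(-1/470) + (6 + 150)) - (-367 + 116484) = 1/(196/235 + 156) - 1*116117 = 1/(36856/235) - 116117 = 235/36856 - 116117 = -4279607917/36856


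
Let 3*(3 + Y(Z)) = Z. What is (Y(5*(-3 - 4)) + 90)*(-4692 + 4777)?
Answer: 19210/3 ≈ 6403.3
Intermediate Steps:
Y(Z) = -3 + Z/3
(Y(5*(-3 - 4)) + 90)*(-4692 + 4777) = ((-3 + (5*(-3 - 4))/3) + 90)*(-4692 + 4777) = ((-3 + (5*(-7))/3) + 90)*85 = ((-3 + (⅓)*(-35)) + 90)*85 = ((-3 - 35/3) + 90)*85 = (-44/3 + 90)*85 = (226/3)*85 = 19210/3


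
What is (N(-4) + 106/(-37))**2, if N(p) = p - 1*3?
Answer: 133225/1369 ≈ 97.316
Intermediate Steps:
N(p) = -3 + p (N(p) = p - 3 = -3 + p)
(N(-4) + 106/(-37))**2 = ((-3 - 4) + 106/(-37))**2 = (-7 + 106*(-1/37))**2 = (-7 - 106/37)**2 = (-365/37)**2 = 133225/1369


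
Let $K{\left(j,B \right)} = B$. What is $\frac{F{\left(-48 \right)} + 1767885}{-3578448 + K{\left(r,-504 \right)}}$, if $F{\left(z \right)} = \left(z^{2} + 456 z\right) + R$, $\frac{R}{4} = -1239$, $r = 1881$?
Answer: $- \frac{581115}{1192984} \approx -0.48711$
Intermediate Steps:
$R = -4956$ ($R = 4 \left(-1239\right) = -4956$)
$F{\left(z \right)} = -4956 + z^{2} + 456 z$ ($F{\left(z \right)} = \left(z^{2} + 456 z\right) - 4956 = -4956 + z^{2} + 456 z$)
$\frac{F{\left(-48 \right)} + 1767885}{-3578448 + K{\left(r,-504 \right)}} = \frac{\left(-4956 + \left(-48\right)^{2} + 456 \left(-48\right)\right) + 1767885}{-3578448 - 504} = \frac{\left(-4956 + 2304 - 21888\right) + 1767885}{-3578952} = \left(-24540 + 1767885\right) \left(- \frac{1}{3578952}\right) = 1743345 \left(- \frac{1}{3578952}\right) = - \frac{581115}{1192984}$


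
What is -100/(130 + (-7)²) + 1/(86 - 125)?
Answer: -4079/6981 ≈ -0.58430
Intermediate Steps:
-100/(130 + (-7)²) + 1/(86 - 125) = -100/(130 + 49) + 1/(-39) = -100/179 - 1/39 = -4079/6981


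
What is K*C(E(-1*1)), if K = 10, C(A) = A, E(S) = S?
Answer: -10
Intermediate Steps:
K*C(E(-1*1)) = 10*(-1*1) = 10*(-1) = -10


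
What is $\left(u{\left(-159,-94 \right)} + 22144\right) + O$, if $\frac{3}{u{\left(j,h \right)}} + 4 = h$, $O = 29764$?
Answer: $\frac{5086981}{98} \approx 51908.0$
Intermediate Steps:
$u{\left(j,h \right)} = \frac{3}{-4 + h}$
$\left(u{\left(-159,-94 \right)} + 22144\right) + O = \left(\frac{3}{-4 - 94} + 22144\right) + 29764 = \left(\frac{3}{-98} + 22144\right) + 29764 = \left(3 \left(- \frac{1}{98}\right) + 22144\right) + 29764 = \left(- \frac{3}{98} + 22144\right) + 29764 = \frac{2170109}{98} + 29764 = \frac{5086981}{98}$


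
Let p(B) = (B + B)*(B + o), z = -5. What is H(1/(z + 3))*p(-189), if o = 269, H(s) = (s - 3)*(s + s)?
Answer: -105840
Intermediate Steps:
H(s) = 2*s*(-3 + s) (H(s) = (-3 + s)*(2*s) = 2*s*(-3 + s))
p(B) = 2*B*(269 + B) (p(B) = (B + B)*(B + 269) = (2*B)*(269 + B) = 2*B*(269 + B))
H(1/(z + 3))*p(-189) = (2*(-3 + 1/(-5 + 3))/(-5 + 3))*(2*(-189)*(269 - 189)) = (2*(-3 + 1/(-2))/(-2))*(2*(-189)*80) = (2*(-½)*(-3 - ½))*(-30240) = (2*(-½)*(-7/2))*(-30240) = (7/2)*(-30240) = -105840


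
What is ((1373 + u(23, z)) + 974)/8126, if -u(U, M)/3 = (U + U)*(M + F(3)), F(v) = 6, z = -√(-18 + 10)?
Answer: 1519/8126 + 138*I*√2/4063 ≈ 0.18693 + 0.048034*I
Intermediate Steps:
z = -2*I*√2 (z = -√(-8) = -2*I*√2 ≈ -2.8284*I)
u(U, M) = -6*U*(6 + M) (u(U, M) = -3*(U + U)*(M + 6) = -3*2*U*(6 + M) = -6*U*(6 + M))
((1373 + u(23, z)) + 974)/8126 = ((1373 - 6*23*(6 - 2*I*√2)) + 974)/8126 = ((1373 + (-828 + 276*I*√2)) + 974)*(1/8126) = ((545 + 276*I*√2) + 974)*(1/8126) = (1519 + 276*I*√2)*(1/8126) = 1519/8126 + 138*I*√2/4063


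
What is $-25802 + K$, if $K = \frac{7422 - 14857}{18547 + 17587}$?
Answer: $- \frac{932336903}{36134} \approx -25802.0$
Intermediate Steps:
$K = - \frac{7435}{36134} \approx -0.20576$
$-25802 + K = -25802 - \frac{7435}{36134} = - \frac{932336903}{36134}$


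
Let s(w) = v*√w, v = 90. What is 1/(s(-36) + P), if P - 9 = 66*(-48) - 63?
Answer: -179/592938 - 5*I/98823 ≈ -0.00030189 - 5.0595e-5*I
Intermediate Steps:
P = -3222 (P = 9 + (66*(-48) - 63) = 9 + (-3168 - 63) = 9 - 3231 = -3222)
s(w) = 90*√w
1/(s(-36) + P) = 1/(90*√(-36) - 3222) = 1/(90*(6*I) - 3222) = 1/(540*I - 3222) = 1/(-3222 + 540*I) = (-3222 - 540*I)/10672884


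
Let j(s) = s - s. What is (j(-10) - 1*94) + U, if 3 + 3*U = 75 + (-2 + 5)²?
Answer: -67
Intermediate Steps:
j(s) = 0
U = 27 (U = -1 + (75 + (-2 + 5)²)/3 = -1 + (75 + 3²)/3 = -1 + (75 + 9)/3 = -1 + (⅓)*84 = -1 + 28 = 27)
(j(-10) - 1*94) + U = (0 - 1*94) + 27 = (0 - 94) + 27 = -94 + 27 = -67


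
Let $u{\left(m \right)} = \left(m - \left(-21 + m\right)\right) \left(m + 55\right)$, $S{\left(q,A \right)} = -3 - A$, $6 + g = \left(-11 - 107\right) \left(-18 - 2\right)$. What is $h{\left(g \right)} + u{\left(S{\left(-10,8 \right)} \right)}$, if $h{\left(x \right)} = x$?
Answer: $3278$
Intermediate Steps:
$g = 2354$ ($g = -6 + \left(-11 - 107\right) \left(-18 - 2\right) = -6 - -2360 = -6 + 2360 = 2354$)
$u{\left(m \right)} = 1155 + 21 m$ ($u{\left(m \right)} = 21 \left(55 + m\right) = 1155 + 21 m$)
$h{\left(g \right)} + u{\left(S{\left(-10,8 \right)} \right)} = 2354 + \left(1155 + 21 \left(-3 - 8\right)\right) = 2354 + \left(1155 + 21 \left(-11\right)\right) = 2354 + \left(1155 - 231\right) = 2354 + 924 = 3278$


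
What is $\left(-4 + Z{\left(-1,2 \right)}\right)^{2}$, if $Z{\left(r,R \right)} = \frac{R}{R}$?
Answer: $9$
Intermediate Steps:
$Z{\left(r,R \right)} = 1$
$\left(-4 + Z{\left(-1,2 \right)}\right)^{2} = \left(-4 + 1\right)^{2} = \left(-3\right)^{2} = 9$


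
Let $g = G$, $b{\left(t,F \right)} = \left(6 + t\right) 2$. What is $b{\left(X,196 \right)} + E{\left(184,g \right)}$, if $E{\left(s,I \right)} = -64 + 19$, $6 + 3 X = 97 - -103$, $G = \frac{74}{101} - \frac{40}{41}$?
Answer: $\frac{289}{3} \approx 96.333$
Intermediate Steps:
$G = - \frac{1006}{4141}$ ($G = 74 \cdot \frac{1}{101} - \frac{40}{41} = \frac{74}{101} - \frac{40}{41} = - \frac{1006}{4141} \approx -0.24294$)
$X = \frac{194}{3}$ ($X = -2 + \frac{97 - -103}{3} = -2 + \frac{97 + 103}{3} = -2 + \frac{1}{3} \cdot 200 = -2 + \frac{200}{3} = \frac{194}{3} \approx 64.667$)
$b{\left(t,F \right)} = 12 + 2 t$
$g = - \frac{1006}{4141} \approx -0.24294$
$E{\left(s,I \right)} = -45$
$b{\left(X,196 \right)} + E{\left(184,g \right)} = \left(12 + 2 \cdot \frac{194}{3}\right) - 45 = \left(12 + \frac{388}{3}\right) - 45 = \frac{424}{3} - 45 = \frac{289}{3}$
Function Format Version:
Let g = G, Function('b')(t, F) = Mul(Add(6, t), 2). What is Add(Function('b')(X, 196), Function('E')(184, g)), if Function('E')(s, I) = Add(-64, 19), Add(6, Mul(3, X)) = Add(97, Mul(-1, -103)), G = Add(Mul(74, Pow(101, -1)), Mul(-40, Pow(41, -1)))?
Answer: Rational(289, 3) ≈ 96.333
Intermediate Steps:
G = Rational(-1006, 4141) (G = Add(Mul(74, Rational(1, 101)), Mul(-40, Rational(1, 41))) = Add(Rational(74, 101), Rational(-40, 41)) = Rational(-1006, 4141) ≈ -0.24294)
X = Rational(194, 3) (X = Add(-2, Mul(Rational(1, 3), Add(97, Mul(-1, -103)))) = Add(-2, Mul(Rational(1, 3), Add(97, 103))) = Add(-2, Mul(Rational(1, 3), 200)) = Add(-2, Rational(200, 3)) = Rational(194, 3) ≈ 64.667)
Function('b')(t, F) = Add(12, Mul(2, t))
g = Rational(-1006, 4141) ≈ -0.24294
Function('E')(s, I) = -45
Add(Function('b')(X, 196), Function('E')(184, g)) = Add(Add(12, Mul(2, Rational(194, 3))), -45) = Add(Add(12, Rational(388, 3)), -45) = Add(Rational(424, 3), -45) = Rational(289, 3)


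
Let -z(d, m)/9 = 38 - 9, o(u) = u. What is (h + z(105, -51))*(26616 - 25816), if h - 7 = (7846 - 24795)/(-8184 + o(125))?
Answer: -1624029600/8059 ≈ -2.0152e+5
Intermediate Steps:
z(d, m) = -261 (z(d, m) = -9*(38 - 9) = -9*29 = -261)
h = 73362/8059 (h = 7 + (7846 - 24795)/(-8184 + 125) = 7 - 16949/(-8059) = 7 - 16949*(-1/8059) = 7 + 16949/8059 = 73362/8059 ≈ 9.1031)
(h + z(105, -51))*(26616 - 25816) = (73362/8059 - 261)*(26616 - 25816) = -2030037/8059*800 = -1624029600/8059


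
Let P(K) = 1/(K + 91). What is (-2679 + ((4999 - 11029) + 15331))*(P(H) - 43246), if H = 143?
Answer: -33505873093/117 ≈ -2.8637e+8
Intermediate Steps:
P(K) = 1/(91 + K)
(-2679 + ((4999 - 11029) + 15331))*(P(H) - 43246) = (-2679 + ((4999 - 11029) + 15331))*(1/(91 + 143) - 43246) = (-2679 + (-6030 + 15331))*(1/234 - 43246) = (-2679 + 9301)*(1/234 - 43246) = 6622*(-10119563/234) = -33505873093/117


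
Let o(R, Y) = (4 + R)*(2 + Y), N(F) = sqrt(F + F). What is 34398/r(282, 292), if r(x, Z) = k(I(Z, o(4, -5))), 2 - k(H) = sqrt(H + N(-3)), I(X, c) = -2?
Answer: 34398/(2 - sqrt(-2 + I*sqrt(6))) ≈ 10351.0 + 13436.0*I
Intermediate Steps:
N(F) = sqrt(2)*sqrt(F) (N(F) = sqrt(2*F) = sqrt(2)*sqrt(F))
o(R, Y) = (2 + Y)*(4 + R)
k(H) = 2 - sqrt(H + I*sqrt(6)) (k(H) = 2 - sqrt(H + sqrt(2)*sqrt(-3)) = 2 - sqrt(H + sqrt(2)*(I*sqrt(3))) = 2 - sqrt(H + I*sqrt(6)))
r(x, Z) = 2 - sqrt(-2 + I*sqrt(6))
34398/r(282, 292) = 34398/(2 - sqrt(-2 + I*sqrt(6)))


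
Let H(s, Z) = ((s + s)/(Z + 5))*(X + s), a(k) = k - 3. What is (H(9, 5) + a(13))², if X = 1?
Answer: 784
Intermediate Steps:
a(k) = -3 + k
H(s, Z) = 2*s*(1 + s)/(5 + Z) (H(s, Z) = ((s + s)/(Z + 5))*(1 + s) = ((2*s)/(5 + Z))*(1 + s) = (2*s/(5 + Z))*(1 + s) = 2*s*(1 + s)/(5 + Z))
(H(9, 5) + a(13))² = (2*9*(1 + 9)/(5 + 5) + (-3 + 13))² = (2*9*10/10 + 10)² = (2*9*(⅒)*10 + 10)² = (18 + 10)² = 28² = 784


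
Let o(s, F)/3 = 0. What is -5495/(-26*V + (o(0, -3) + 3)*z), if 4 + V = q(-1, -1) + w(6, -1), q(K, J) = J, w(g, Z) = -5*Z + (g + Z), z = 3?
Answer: 5495/121 ≈ 45.413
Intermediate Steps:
o(s, F) = 0 (o(s, F) = 3*0 = 0)
w(g, Z) = g - 4*Z (w(g, Z) = -5*Z + (Z + g) = g - 4*Z)
V = 5 (V = -4 + (-1 + (6 - 4*(-1))) = -4 + (-1 + (6 + 4)) = -4 + (-1 + 10) = -4 + 9 = 5)
-5495/(-26*V + (o(0, -3) + 3)*z) = -5495/(-26*5 + (0 + 3)*3) = -5495/(-130 + 3*3) = -5495/(-130 + 9) = -5495/(-121) = -5495*(-1/121) = 5495/121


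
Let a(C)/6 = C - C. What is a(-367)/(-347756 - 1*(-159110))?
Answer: 0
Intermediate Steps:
a(C) = 0 (a(C) = 6*(C - C) = 6*0 = 0)
a(-367)/(-347756 - 1*(-159110)) = 0/(-347756 - 1*(-159110)) = 0/(-347756 + 159110) = 0/(-188646) = 0*(-1/188646) = 0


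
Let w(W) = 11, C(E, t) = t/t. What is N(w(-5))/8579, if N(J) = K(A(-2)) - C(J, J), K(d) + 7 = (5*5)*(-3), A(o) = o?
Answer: -83/8579 ≈ -0.0096748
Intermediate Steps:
C(E, t) = 1
K(d) = -82 (K(d) = -7 + (5*5)*(-3) = -7 + 25*(-3) = -7 - 75 = -82)
N(J) = -83 (N(J) = -82 - 1*1 = -82 - 1 = -83)
N(w(-5))/8579 = -83/8579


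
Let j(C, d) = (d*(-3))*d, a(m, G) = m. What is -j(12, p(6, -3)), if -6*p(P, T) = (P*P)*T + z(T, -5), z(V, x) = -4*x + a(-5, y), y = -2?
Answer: 2883/4 ≈ 720.75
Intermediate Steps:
z(V, x) = -5 - 4*x (z(V, x) = -4*x - 5 = -5 - 4*x)
p(P, T) = -5/2 - T*P²/6 (p(P, T) = -((P*P)*T + (-5 - 4*(-5)))/6 = -(P²*T + (-5 + 20))/6 = -(T*P² + 15)/6 = -(15 + T*P²)/6 = -5/2 - T*P²/6)
j(C, d) = -3*d² (j(C, d) = (-3*d)*d = -3*d²)
-j(12, p(6, -3)) = -(-3)*(-5/2 - ⅙*(-3)*6²)² = -(-3)*(-5/2 - ⅙*(-3)*36)² = -(-3)*(-5/2 + 18)² = -(-3)*(31/2)² = -(-3)*961/4 = -1*(-2883/4) = 2883/4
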